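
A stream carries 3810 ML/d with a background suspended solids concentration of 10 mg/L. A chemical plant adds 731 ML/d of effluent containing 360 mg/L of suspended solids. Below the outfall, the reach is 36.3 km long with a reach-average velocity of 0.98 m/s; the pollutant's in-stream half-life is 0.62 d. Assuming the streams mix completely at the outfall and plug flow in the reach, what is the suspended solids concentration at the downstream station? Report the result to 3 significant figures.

41.1 mg/L

After mixing, C = (3810·10.00 + 731.0·360.0) / 4541 = 301300/4541 = 66.34 mg/L.
Travel time t = 36.3·1000 / 0.98 = 37040 s = 10.29 h.
Half-life 0.62 d → k = ln 2 / 0.62 = 1.118 d⁻¹.
Decay over the reach: 66.34·exp(−kt) = 66.34·0.6192 = 41.08 mg/L.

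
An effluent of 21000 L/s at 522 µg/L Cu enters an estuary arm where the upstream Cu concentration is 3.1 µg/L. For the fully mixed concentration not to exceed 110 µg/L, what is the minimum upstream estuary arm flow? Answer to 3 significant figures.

80900 L/s

Set C_mix = 110: (Q·3.100 + 21000·522.0) / (Q + 21000) = 110
→ Q = 21000·(522.0 − 110)/(110 − 3.100) = 80940 L/s.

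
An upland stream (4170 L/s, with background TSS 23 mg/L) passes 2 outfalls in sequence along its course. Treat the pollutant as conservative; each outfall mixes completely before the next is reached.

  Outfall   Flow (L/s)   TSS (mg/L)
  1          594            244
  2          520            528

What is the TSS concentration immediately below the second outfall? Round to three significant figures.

After outfall 1: Q = 4170 + 594.0 = 4764 L/s; C = (4170·23.00 + 594.0·244.0)/4764 = 50.56 mg/L.
After outfall 2: Q = 4764 + 520.0 = 5284 L/s; C = (4764·50.56 + 520.0·528.0)/5284 = 97.54 mg/L.

97.5 mg/L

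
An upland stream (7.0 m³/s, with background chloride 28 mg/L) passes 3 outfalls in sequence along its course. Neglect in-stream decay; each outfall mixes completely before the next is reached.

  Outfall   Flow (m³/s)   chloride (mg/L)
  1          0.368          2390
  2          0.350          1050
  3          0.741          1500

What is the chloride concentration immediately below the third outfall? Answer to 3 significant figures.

Below outfall 1: Q → 7.368 m³/s, C = (7.000·28.00 + 0.3680·2390)/7.368 = 146.0 mg/L.
Below outfall 2: Q → 7.718 m³/s, C = (7.368·146.0 + 0.3500·1050)/7.718 = 187.0 mg/L.
Below outfall 3: Q → 8.459 m³/s, C = (7.718·187.0 + 0.7410·1500)/8.459 = 302.0 mg/L.

302 mg/L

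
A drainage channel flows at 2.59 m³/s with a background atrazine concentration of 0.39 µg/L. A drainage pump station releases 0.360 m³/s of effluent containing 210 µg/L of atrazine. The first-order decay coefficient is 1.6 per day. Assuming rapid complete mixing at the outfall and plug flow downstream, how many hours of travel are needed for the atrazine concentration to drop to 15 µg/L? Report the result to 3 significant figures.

8.23 h

Conservation of mass: C = (2.590·0.3900 + 0.3600·210.0) / 2.950 = 76.61/2.950 = 25.97 µg/L.
25.97·exp(−k·t) = 15 → t = ln(25.97/15)/k = 29640 s = 8.233 h.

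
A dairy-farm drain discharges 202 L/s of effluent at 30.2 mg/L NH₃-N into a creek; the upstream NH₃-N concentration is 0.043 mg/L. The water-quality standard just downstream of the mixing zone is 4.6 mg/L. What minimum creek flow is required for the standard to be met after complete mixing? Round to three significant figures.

1130 L/s

Set C_mix = 4.6: (Q·0.04300 + 202.0·30.20) / (Q + 202.0) = 4.6
→ Q = 202.0·(30.20 − 4.6)/(4.6 − 0.04300) = 1135 L/s.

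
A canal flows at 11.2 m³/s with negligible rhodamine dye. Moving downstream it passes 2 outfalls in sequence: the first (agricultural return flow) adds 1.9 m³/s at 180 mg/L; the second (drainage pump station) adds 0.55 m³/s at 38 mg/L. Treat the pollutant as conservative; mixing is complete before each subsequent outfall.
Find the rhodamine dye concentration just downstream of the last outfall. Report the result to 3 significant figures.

After outfall 1: Q = 11.20 + 1.900 = 13.10 m³/s; C = (11.20·0 + 1.900·180.0)/13.10 = 26.11 mg/L.
After outfall 2: Q = 13.10 + 0.5500 = 13.65 m³/s; C = (13.10·26.11 + 0.5500·38.00)/13.65 = 26.59 mg/L.

26.6 mg/L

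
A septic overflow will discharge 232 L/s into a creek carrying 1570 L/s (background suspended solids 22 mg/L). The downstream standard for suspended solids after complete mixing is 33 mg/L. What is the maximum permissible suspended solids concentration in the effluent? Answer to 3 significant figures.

At the limit, (Qr·Cr + Qe·Cₑ)/(Qr + Qe) = 33:
Cₑ = (1802·33 − 1570·22.00) / 232.0 = 107.4 mg/L.

107 mg/L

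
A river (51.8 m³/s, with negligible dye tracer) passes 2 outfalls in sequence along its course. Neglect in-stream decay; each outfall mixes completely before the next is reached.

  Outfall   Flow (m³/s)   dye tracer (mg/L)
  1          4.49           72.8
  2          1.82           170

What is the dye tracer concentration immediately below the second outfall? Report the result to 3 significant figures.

After outfall 1: Q = 51.80 + 4.490 = 56.29 m³/s; C = (51.80·0 + 4.490·72.80)/56.29 = 5.807 mg/L.
After outfall 2: Q = 56.29 + 1.820 = 58.11 m³/s; C = (56.29·5.807 + 1.820·170.0)/58.11 = 10.95 mg/L.

10.9 mg/L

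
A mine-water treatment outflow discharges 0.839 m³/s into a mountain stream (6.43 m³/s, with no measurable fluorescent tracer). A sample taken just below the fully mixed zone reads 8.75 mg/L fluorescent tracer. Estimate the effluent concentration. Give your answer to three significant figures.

Mass balance: 6.430·0 + 0.8390·Cₑ = 7.269·8.750
→ Cₑ = (7.269·8.750 − 6.430·0) / 0.8390 = 75.81 mg/L.

75.8 mg/L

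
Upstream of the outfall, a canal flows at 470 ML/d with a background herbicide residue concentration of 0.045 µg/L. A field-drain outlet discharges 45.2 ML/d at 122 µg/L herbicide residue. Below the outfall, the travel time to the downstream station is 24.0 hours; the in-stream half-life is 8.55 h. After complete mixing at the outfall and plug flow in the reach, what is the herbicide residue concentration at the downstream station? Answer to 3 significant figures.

1.54 µg/L

After mixing, C = (470.0·0.04500 + 45.20·122.0) / 515.2 = 5536/515.2 = 10.74 µg/L.
Half-life 8.55 h → k = ln 2 / 8.55 = 0.08107 h⁻¹ = 1.946 d⁻¹.
Decay over the reach: 10.74·exp(−kt) = 10.74·0.1429 = 1.535 µg/L.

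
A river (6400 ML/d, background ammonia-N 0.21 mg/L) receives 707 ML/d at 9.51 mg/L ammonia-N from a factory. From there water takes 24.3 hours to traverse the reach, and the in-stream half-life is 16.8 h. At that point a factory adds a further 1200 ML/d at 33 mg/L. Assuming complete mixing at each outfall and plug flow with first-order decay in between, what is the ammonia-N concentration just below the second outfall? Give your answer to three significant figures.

Mixed concentration C = ΣQC/ΣQ = (6400·0.2100 + 707.0·9.510) / 7107 = 8068/7107 = 1.135 mg/L; combined flow 7107 ML/d.
Half-life 16.8 h → k = ln 2 / 16.8 = 0.04126 h⁻¹ = 0.9902 d⁻¹.
Decay over the reach: 1.135·exp(−kt) = 1.135·0.3669 = 0.4165 mg/L.
Second outfall: C = (7107·0.4165 + 1200·33.00)/8307 = 5.123 mg/L.

5.12 mg/L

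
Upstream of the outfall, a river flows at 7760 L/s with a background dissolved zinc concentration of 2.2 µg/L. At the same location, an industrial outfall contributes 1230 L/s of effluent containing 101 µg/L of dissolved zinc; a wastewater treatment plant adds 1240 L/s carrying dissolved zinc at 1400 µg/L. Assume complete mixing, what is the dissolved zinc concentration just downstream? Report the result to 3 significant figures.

184 µg/L

Flow-weighted average: C = (7760·2.200 + 1230·101.0 + 1240·1400) / 10230 = 1877000/10230 = 183.5 µg/L.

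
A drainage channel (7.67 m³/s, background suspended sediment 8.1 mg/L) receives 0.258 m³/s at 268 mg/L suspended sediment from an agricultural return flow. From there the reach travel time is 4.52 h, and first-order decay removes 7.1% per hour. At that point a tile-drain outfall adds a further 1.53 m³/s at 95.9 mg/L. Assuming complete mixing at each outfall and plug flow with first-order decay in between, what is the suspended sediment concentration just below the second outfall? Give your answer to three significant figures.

After mixing, C = (7.670·8.100 + 0.2580·268.0) / 7.928 = 131.3/7.928 = 16.56 mg/L; combined flow 7.928 m³/s.
7.1%/h lost → k = −ln(1 − 0.071) = 0.07365 h⁻¹.
After decay, C = 16.56 × e^(−kt) = 16.56 × 0.7169 = 11.87 mg/L.
Second outfall: C = (7.928·11.87 + 1.530·95.90)/9.458 = 25.46 mg/L.

25.5 mg/L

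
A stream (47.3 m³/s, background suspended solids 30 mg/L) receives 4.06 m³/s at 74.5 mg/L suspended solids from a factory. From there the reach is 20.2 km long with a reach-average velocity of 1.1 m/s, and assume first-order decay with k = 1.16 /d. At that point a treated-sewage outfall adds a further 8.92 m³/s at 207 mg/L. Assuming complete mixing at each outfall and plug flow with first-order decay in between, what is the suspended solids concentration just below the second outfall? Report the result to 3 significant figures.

52.9 mg/L

Mixed concentration C = ΣQC/ΣQ = (47.30·30.00 + 4.060·74.50) / 51.36 = 1721/51.36 = 33.52 mg/L; combined flow 51.36 m³/s.
Travel time t = 20.2·1000 / 1.1 = 18360 s = 5.101 h.
First-order decay: C = 33.52·exp(−k·t) = 33.52·0.7815 = 26.19 mg/L.
Second outfall: C = (51.36·26.19 + 8.920·207.0)/60.28 = 52.95 mg/L.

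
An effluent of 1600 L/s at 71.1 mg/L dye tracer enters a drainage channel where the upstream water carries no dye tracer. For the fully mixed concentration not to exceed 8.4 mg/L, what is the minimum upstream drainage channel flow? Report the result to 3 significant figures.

11900 L/s

Set C_mix = 8.4: (Q·0 + 1600·71.10) / (Q + 1600) = 8.4
→ Q = 1600·(71.10 − 8.4)/(8.4 − 0) = 11940 L/s.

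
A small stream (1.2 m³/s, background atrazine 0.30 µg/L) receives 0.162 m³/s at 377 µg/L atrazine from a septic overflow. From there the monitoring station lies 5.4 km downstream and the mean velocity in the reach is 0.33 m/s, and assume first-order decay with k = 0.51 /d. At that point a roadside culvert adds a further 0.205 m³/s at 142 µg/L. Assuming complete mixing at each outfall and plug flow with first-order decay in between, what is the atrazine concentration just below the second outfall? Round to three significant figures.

Flow-weighted average: C = (1.200·0.3000 + 0.1620·377.0) / 1.362 = 61.43/1.362 = 45.11 µg/L; combined flow 1.362 m³/s.
Travel time t = 5.4·1000 / 0.33 = 16360 s = 4.545 h.
Applying C = C₀e^(−kt): 45.11 × 0.9079 = 40.95 µg/L.
Second outfall: C = (1.362·40.95 + 0.2050·142.0)/1.567 = 54.17 µg/L.

54.2 µg/L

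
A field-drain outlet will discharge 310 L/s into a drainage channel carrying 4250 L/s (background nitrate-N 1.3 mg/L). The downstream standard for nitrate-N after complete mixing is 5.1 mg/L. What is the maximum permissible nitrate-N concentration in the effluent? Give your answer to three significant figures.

57.2 mg/L

At the limit, (Qr·Cr + Qe·Cₑ)/(Qr + Qe) = 5.1:
Cₑ = (4560·5.1 − 4250·1.300) / 310.0 = 57.20 mg/L.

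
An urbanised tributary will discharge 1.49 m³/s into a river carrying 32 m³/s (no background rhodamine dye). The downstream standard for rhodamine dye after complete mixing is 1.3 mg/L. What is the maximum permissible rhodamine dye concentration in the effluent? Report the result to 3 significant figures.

At the limit, (Qr·Cr + Qe·Cₑ)/(Qr + Qe) = 1.3:
Cₑ = (33.49·1.3 − 32.00·0) / 1.490 = 29.22 mg/L.

29.2 mg/L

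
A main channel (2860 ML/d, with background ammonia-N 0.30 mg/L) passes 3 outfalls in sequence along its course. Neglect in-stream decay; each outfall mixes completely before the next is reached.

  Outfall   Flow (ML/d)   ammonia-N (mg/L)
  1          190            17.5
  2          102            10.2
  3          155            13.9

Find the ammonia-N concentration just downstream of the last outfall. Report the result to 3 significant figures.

After outfall 1: Q = 2860 + 190.0 = 3050 ML/d; C = (2860·0.3000 + 190.0·17.50)/3050 = 1.371 mg/L.
After outfall 2: Q = 3050 + 102.0 = 3152 ML/d; C = (3050·1.371 + 102.0·10.20)/3152 = 1.657 mg/L.
After outfall 3: Q = 3152 + 155.0 = 3307 ML/d; C = (3152·1.657 + 155.0·13.90)/3307 = 2.231 mg/L.

2.23 mg/L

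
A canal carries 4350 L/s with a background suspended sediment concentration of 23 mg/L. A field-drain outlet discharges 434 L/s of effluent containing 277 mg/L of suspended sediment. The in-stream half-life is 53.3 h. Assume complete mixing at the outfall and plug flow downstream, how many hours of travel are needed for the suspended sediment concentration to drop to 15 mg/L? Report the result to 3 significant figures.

Flow-weighted average: C = (4350·23.00 + 434.0·277.0) / 4784 = 220300/4784 = 46.04 mg/L.
Half-life 53.3 h → k = ln 2 / 53.3 = 0.01300 h⁻¹ = 0.3121 d⁻¹.
46.04·exp(−k·t) = 15 → t = ln(46.04/15)/k = 310500 s = 86.24 h.

86.2 h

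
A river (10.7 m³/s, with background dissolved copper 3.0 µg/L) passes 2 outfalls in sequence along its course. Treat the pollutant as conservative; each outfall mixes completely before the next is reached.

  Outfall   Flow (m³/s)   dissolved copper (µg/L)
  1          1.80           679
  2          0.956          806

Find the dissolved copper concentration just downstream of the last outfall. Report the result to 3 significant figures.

Outfall 1: combined Q = 12.50 m³/s; C = (10.70·3.000 + 1.800·679.0)/12.50 = 100.3 µg/L.
Outfall 2: combined Q = 13.46 m³/s; C = (12.50·100.3 + 0.9560·806.0)/13.46 = 150.5 µg/L.

150 µg/L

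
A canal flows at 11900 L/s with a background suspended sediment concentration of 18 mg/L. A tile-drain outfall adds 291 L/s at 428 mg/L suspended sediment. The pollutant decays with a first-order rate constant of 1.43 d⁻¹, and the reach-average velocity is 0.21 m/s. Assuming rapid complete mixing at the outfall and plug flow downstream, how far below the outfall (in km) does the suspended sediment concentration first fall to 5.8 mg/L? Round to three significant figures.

19.9 km

Flow-weighted average: C = (11900·18.00 + 291.0·428.0) / 12190 = 338700/12190 = 27.79 mg/L.
Set 27.79·exp(−k·t) = 5.8 → t = ln(27.79/5.8)/k = 94660 s = 26.29 h.
Distance = v·t = 0.21·94660 = 19880 m = 19.88 km.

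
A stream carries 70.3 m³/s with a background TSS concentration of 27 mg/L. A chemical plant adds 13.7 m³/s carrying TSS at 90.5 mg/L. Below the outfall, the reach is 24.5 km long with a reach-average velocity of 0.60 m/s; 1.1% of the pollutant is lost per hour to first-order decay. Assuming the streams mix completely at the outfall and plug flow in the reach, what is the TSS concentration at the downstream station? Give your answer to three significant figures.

Mixed concentration C = ΣQC/ΣQ = (70.30·27.00 + 13.70·90.50) / 84.00 = 3138/84.00 = 37.36 mg/L.
Travel time t = 24.5·1000 / 0.60 = 40830 s = 11.34 h.
1.1%/h lost → k = −ln(1 − 0.011) = 0.01106 h⁻¹.
After decay, C = 37.36 × e^(−kt) = 37.36 × 0.8821 = 32.95 mg/L.

33.0 mg/L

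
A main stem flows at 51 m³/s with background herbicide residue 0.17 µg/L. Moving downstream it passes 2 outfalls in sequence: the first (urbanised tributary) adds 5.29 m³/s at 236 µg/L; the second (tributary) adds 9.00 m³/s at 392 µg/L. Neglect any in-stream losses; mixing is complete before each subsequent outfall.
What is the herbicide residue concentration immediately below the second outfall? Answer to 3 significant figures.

Outfall 1: combined Q = 56.29 m³/s; C = (51.00·0.1700 + 5.290·236.0)/56.29 = 22.33 µg/L.
Outfall 2: combined Q = 65.29 m³/s; C = (56.29·22.33 + 9.000·392.0)/65.29 = 73.29 µg/L.

73.3 µg/L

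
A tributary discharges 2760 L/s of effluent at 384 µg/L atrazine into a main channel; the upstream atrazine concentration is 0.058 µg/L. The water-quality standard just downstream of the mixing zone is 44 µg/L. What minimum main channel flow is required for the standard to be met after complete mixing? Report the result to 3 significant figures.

21400 L/s

Set C_mix = 44: (Q·0.05800 + 2760·384.0) / (Q + 2760) = 44
→ Q = 2760·(384.0 − 44)/(44 − 0.05800) = 21360 L/s.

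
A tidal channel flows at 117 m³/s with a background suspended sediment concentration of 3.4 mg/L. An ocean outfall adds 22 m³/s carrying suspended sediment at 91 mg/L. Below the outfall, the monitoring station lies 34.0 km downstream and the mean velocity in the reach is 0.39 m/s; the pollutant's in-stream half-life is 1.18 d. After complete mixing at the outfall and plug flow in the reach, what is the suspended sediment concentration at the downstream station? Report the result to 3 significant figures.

Conservation of mass: C = (117.0·3.400 + 22.00·91.00) / 139.0 = 2400/139.0 = 17.26 mg/L.
Travel time t = 34.0·1000 / 0.39 = 87180 s = 24.22 h.
Half-life 1.18 d → k = ln 2 / 1.18 = 0.5874 d⁻¹.
After decay, C = 17.26 × e^(−kt) = 17.26 × 0.5528 = 9.544 mg/L.

9.54 mg/L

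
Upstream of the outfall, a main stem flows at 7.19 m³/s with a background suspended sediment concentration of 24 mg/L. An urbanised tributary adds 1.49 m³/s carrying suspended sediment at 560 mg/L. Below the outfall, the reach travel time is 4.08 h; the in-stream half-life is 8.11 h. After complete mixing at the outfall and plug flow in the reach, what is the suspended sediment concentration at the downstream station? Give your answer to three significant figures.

Mixed concentration C = ΣQC/ΣQ = (7.190·24.00 + 1.490·560.0) / 8.680 = 1007/8.680 = 116.0 mg/L.
Half-life 8.11 h → k = ln 2 / 8.11 = 0.08547 h⁻¹ = 2.051 d⁻¹.
First-order decay: C = 116.0·exp(−k·t) = 116.0·0.7056 = 81.86 mg/L.

81.9 mg/L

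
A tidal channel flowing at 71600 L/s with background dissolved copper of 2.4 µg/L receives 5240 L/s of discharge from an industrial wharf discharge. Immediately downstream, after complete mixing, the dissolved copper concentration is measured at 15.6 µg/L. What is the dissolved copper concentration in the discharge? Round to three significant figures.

Mass balance: 71600·2.400 + 5240·Cₑ = 76840·15.60
→ Cₑ = (76840·15.60 − 71600·2.400) / 5240 = 196.0 µg/L.

196 µg/L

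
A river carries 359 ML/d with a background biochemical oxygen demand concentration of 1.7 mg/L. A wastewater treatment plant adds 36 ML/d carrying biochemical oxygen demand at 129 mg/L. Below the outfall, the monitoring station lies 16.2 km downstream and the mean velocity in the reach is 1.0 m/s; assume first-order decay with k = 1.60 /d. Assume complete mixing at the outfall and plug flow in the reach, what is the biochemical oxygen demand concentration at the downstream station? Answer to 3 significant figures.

9.85 mg/L

Conservation of mass: C = (359.0·1.700 + 36.00·129.0) / 395.0 = 5254/395.0 = 13.30 mg/L.
Travel time t = 16.2·1000 / 1.0 = 16200 s = 4.500 h.
Decay over the reach: 13.30·exp(−kt) = 13.30·0.7408 = 9.854 mg/L.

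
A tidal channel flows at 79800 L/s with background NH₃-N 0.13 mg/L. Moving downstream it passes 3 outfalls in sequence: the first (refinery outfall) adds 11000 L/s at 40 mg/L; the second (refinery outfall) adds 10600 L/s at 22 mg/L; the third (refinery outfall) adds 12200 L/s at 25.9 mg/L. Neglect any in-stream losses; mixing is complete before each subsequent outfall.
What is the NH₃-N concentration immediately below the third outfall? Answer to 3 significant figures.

Below outfall 1: Q → 90800 L/s, C = (79800·0.1300 + 11000·40.00)/90800 = 4.960 mg/L.
Below outfall 2: Q → 101400 L/s, C = (90800·4.960 + 10600·22.00)/101400 = 6.741 mg/L.
Below outfall 3: Q → 113600 L/s, C = (101400·6.741 + 12200·25.90)/113600 = 8.799 mg/L.

8.80 mg/L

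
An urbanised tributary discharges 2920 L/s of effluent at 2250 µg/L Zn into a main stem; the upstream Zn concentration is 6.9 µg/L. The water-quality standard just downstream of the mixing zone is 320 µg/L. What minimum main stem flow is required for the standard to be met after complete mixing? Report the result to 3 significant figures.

Set C_mix = 320: (Q·6.900 + 2920·2250) / (Q + 2920) = 320
→ Q = 2920·(2250 − 320)/(320 − 6.900) = 18000 L/s.

18000 L/s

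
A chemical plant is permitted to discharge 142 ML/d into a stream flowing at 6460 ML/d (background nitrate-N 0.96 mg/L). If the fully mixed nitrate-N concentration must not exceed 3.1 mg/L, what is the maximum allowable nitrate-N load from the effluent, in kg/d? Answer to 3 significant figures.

14300 kg/d

Mass balance at the limit: 6460·0.9600 + 142.0·Cₑ = 6602·3.1 → Cₑ = 100.5 mg/L.
142.0 ML/d = 1.644 m³/s. Load = 1.644 m³/s × 100.5 g/m³ × 86 400 s/d = 14260 kg/d.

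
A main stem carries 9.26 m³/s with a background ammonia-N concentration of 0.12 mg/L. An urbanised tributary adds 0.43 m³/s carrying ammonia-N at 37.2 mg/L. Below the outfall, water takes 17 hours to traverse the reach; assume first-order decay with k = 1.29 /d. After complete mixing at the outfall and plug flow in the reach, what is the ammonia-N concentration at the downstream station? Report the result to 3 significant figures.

0.708 mg/L

Flow-weighted average: C = (9.260·0.1200 + 0.4300·37.20) / 9.690 = 17.11/9.690 = 1.765 mg/L.
First-order decay: C = 1.765·exp(−k·t) = 1.765·0.4010 = 0.7080 mg/L.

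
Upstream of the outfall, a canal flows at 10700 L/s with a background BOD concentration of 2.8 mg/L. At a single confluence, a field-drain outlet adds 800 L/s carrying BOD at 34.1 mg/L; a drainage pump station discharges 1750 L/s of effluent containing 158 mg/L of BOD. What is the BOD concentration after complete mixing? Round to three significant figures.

25.2 mg/L

Conservation of mass: C = (10700·2.800 + 800.0·34.10 + 1750·158.0) / 13250 = 333700/13250 = 25.19 mg/L.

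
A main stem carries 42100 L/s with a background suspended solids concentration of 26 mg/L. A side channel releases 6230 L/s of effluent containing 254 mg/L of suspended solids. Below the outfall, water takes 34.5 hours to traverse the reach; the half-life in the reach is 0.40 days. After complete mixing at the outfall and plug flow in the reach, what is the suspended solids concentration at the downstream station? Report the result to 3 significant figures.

4.59 mg/L

Mass balance: C = (42100·26.00 + 6230·254.0) / 48330 = 2677000/48330 = 55.39 mg/L.
Half-life 0.40 d → k = ln 2 / 0.40 = 1.733 d⁻¹.
Applying C = C₀e^(−kt): 55.39 × 0.08283 = 4.588 mg/L.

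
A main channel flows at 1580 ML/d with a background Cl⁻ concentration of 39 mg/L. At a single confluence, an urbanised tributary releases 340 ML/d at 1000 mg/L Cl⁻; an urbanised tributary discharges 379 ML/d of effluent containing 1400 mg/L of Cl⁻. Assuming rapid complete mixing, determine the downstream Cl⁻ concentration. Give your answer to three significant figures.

Flow-weighted average: C = (1580·39.00 + 340.0·1000 + 379.0·1400) / 2299 = 932200/2299 = 405.5 mg/L.

405 mg/L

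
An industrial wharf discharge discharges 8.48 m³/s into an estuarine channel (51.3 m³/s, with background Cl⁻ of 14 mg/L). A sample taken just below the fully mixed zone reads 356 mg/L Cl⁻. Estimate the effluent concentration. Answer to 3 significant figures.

2420 mg/L

Mass balance: 51.30·14.00 + 8.480·Cₑ = 59.78·356.0
→ Cₑ = (59.78·356.0 − 51.30·14.00) / 8.480 = 2425 mg/L.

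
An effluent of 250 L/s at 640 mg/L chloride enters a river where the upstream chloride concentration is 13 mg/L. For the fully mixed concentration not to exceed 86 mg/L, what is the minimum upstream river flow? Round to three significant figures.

1900 L/s

Set C_mix = 86: (Q·13.00 + 250.0·640.0) / (Q + 250.0) = 86
→ Q = 250.0·(640.0 − 86)/(86 − 13.00) = 1897 L/s.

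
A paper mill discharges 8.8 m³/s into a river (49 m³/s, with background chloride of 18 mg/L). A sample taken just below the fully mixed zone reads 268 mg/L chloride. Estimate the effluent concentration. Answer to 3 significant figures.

1660 mg/L

Mass balance: 49.00·18.00 + 8.800·Cₑ = 57.80·268.0
→ Cₑ = (57.80·268.0 − 49.00·18.00) / 8.800 = 1660 mg/L.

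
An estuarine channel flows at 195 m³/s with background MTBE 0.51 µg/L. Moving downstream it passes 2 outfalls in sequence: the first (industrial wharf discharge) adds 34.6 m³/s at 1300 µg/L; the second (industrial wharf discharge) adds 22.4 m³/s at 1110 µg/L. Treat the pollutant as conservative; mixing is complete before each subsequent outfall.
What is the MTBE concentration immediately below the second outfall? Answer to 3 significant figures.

278 µg/L

Outfall 1: combined Q = 229.6 m³/s; C = (195.0·0.5100 + 34.60·1300)/229.6 = 196.3 µg/L.
Outfall 2: combined Q = 252.0 m³/s; C = (229.6·196.3 + 22.40·1110)/252.0 = 277.6 µg/L.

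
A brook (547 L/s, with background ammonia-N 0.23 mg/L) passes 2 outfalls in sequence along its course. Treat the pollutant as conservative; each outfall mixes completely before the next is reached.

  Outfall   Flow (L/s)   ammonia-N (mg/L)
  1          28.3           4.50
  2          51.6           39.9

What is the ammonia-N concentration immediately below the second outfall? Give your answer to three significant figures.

3.69 mg/L

Outfall 1: combined Q = 575.3 L/s; C = (547.0·0.2300 + 28.30·4.500)/575.3 = 0.4400 mg/L.
Outfall 2: combined Q = 626.9 L/s; C = (575.3·0.4400 + 51.60·39.90)/626.9 = 3.688 mg/L.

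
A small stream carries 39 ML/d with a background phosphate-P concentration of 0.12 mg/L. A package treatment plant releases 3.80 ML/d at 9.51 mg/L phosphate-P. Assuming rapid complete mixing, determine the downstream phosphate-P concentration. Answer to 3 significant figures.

0.954 mg/L

Mixed concentration C = ΣQC/ΣQ = (39.00·0.1200 + 3.800·9.510) / 42.80 = 40.82/42.80 = 0.9537 mg/L.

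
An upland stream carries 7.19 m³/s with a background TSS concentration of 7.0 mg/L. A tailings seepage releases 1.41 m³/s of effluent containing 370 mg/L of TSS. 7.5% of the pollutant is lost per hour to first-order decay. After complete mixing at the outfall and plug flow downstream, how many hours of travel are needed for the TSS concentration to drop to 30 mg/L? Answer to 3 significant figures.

Mass balance: C = (7.190·7.000 + 1.410·370.0) / 8.600 = 572.0/8.600 = 66.52 mg/L.
7.5%/h lost → k = −ln(1 − 0.075) = 0.07796 h⁻¹.
66.52·exp(−k·t) = 30 → t = ln(66.52/30)/k = 36770 s = 10.21 h.

10.2 h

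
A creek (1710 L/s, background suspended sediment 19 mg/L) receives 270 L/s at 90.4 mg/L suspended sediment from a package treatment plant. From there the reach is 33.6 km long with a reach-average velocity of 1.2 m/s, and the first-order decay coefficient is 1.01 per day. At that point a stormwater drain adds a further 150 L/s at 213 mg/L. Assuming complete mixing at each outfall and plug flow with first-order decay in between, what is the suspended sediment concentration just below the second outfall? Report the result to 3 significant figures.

Mass balance: C = (1710·19.00 + 270.0·90.40) / 1980 = 56900/1980 = 28.74 mg/L; combined flow 1980 L/s.
Travel time t = 33.6·1000 / 1.2 = 28000 s = 7.778 h.
After decay, C = 28.74 × e^(−kt) = 28.74 × 0.7209 = 20.71 mg/L.
Second outfall: C = (1980·20.71 + 150.0·213.0)/2130 = 34.26 mg/L.

34.3 mg/L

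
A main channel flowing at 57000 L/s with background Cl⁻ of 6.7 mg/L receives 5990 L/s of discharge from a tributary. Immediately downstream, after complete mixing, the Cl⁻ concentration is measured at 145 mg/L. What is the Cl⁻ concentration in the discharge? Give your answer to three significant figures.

Mass balance: 57000·6.700 + 5990·Cₑ = 62990·145.0
→ Cₑ = (62990·145.0 − 57000·6.700) / 5990 = 1461 mg/L.

1460 mg/L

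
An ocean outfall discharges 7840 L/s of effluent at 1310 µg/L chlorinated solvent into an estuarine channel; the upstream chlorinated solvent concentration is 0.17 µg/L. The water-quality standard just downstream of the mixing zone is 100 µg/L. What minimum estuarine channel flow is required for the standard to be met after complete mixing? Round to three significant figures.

95000 L/s

Set C_mix = 100: (Q·0.1700 + 7840·1310) / (Q + 7840) = 100
→ Q = 7840·(1310 − 100)/(100 − 0.1700) = 95030 L/s.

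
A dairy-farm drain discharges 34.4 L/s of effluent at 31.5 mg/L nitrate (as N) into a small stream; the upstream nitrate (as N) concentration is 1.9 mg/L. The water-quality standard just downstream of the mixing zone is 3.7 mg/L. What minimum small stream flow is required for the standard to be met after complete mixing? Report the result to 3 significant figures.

531 L/s

Set C_mix = 3.7: (Q·1.900 + 34.40·31.50) / (Q + 34.40) = 3.7
→ Q = 34.40·(31.50 − 3.7)/(3.7 − 1.900) = 531.3 L/s.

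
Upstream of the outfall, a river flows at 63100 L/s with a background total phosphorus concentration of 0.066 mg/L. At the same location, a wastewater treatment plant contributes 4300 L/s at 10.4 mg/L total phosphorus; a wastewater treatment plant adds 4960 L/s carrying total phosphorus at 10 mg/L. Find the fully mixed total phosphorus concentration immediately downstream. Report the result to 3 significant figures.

1.36 mg/L

After mixing, C = (63100·0.06600 + 4300·10.40 + 4960·10.00) / 72360 = 98480/72360 = 1.361 mg/L.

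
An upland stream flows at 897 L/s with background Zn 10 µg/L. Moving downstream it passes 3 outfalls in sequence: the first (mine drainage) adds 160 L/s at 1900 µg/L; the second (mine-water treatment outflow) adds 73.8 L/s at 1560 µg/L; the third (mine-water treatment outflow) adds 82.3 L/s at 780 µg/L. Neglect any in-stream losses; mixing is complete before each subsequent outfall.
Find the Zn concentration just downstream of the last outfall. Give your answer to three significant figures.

406 µg/L

After outfall 1: Q = 897.0 + 160.0 = 1057 L/s; C = (897.0·10.00 + 160.0·1900)/1057 = 296.1 µg/L.
After outfall 2: Q = 1057 + 73.80 = 1131 L/s; C = (1057·296.1 + 73.80·1560)/1131 = 378.6 µg/L.
After outfall 3: Q = 1131 + 82.30 = 1213 L/s; C = (1131·378.6 + 82.30·780.0)/1213 = 405.8 µg/L.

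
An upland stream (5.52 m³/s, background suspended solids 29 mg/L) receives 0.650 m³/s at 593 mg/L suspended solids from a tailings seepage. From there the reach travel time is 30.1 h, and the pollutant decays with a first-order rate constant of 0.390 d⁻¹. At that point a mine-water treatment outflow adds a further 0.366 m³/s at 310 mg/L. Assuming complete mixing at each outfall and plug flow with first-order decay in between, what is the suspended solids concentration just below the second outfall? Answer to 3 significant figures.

Flow-weighted average: C = (5.520·29.00 + 0.6500·593.0) / 6.170 = 545.5/6.170 = 88.42 mg/L; combined flow 6.170 m³/s.
Decay over the reach: 88.42·exp(−kt) = 88.42·0.6132 = 54.21 mg/L.
At the second outfall, C = (6.170·54.21 + 0.3660·310.0) / (6.170 + 0.3660) = 68.54 mg/L.

68.5 mg/L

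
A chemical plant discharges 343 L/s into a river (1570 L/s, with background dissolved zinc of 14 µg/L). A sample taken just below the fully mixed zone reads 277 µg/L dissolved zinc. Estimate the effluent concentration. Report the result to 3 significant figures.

1480 µg/L

Mass balance: 1570·14.00 + 343.0·Cₑ = 1913·277.0
→ Cₑ = (1913·277.0 − 1570·14.00) / 343.0 = 1481 µg/L.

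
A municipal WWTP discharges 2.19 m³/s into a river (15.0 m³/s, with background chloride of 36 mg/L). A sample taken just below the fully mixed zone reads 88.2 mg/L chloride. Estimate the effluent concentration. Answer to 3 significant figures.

Mass balance: 15.00·36.00 + 2.190·Cₑ = 17.19·88.20
→ Cₑ = (17.19·88.20 − 15.00·36.00) / 2.190 = 445.7 mg/L.

446 mg/L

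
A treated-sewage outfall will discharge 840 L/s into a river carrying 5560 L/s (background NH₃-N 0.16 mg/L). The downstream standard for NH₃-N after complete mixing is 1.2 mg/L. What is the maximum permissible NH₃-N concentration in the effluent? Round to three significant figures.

8.08 mg/L

At the limit, (Qr·Cr + Qe·Cₑ)/(Qr + Qe) = 1.2:
Cₑ = (6400·1.2 − 5560·0.1600) / 840.0 = 8.084 mg/L.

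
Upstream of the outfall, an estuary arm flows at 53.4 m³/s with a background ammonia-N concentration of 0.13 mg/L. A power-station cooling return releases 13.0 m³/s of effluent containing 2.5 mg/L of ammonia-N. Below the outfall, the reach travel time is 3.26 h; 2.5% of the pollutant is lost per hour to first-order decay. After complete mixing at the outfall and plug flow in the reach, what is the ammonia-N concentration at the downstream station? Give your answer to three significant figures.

0.547 mg/L

After mixing, C = (53.40·0.1300 + 13.00·2.500) / 66.40 = 39.44/66.40 = 0.5940 mg/L.
2.5%/h lost → k = −ln(1 − 0.025) = 0.02532 h⁻¹.
After decay, C = 0.5940 × e^(−kt) = 0.5940 × 0.9208 = 0.5469 mg/L.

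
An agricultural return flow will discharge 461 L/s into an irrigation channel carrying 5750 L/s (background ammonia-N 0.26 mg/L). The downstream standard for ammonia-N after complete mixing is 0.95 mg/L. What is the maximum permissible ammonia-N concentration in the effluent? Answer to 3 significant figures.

9.56 mg/L

At the limit, (Qr·Cr + Qe·Cₑ)/(Qr + Qe) = 0.95:
Cₑ = (6211·0.95 − 5750·0.2600) / 461.0 = 9.556 mg/L.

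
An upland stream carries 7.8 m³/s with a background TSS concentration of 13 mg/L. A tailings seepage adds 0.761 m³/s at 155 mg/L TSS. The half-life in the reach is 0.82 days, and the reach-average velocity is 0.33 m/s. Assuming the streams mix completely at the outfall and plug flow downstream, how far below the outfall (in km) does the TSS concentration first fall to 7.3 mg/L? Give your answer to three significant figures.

Mixed concentration C = ΣQC/ΣQ = (7.800·13.00 + 0.7610·155.0) / 8.561 = 219.4/8.561 = 25.62 mg/L.
Half-life 0.82 d → k = ln 2 / 0.82 = 0.8453 d⁻¹.
Set 25.62·exp(−k·t) = 7.3 → t = ln(25.62/7.3)/k = 128300 s = 35.65 h.
Distance = v·t = 0.33·128300 = 42350 m = 42.35 km.

42.4 km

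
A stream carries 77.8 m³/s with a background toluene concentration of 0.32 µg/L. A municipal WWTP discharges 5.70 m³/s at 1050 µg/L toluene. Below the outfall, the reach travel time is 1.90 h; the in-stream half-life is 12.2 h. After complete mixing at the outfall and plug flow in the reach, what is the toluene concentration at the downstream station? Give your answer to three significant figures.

After mixing, C = (77.80·0.3200 + 5.700·1050) / 83.50 = 6010/83.50 = 71.97 µg/L.
Half-life 12.2 h → k = ln 2 / 12.2 = 0.05682 h⁻¹ = 1.364 d⁻¹.
After decay, C = 71.97 × e^(−kt) = 71.97 × 0.8977 = 64.61 µg/L.

64.6 µg/L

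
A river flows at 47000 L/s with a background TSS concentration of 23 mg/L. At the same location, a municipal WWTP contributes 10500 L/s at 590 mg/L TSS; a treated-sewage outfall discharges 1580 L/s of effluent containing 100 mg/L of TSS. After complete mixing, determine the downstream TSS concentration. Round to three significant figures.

126 mg/L

Conservation of mass: C = (47000·23.00 + 10500·590.0 + 1580·100.0) / 59080 = 7434000/59080 = 125.8 mg/L.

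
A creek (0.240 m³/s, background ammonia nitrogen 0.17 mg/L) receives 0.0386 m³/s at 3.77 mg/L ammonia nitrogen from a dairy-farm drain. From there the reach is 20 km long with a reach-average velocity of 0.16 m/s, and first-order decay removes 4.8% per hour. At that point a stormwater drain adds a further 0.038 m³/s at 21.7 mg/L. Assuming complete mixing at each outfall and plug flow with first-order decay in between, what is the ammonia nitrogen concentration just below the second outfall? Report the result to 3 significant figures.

Mass balance: C = (0.2400·0.1700 + 0.03860·3.770) / 0.2786 = 0.1863/0.2786 = 0.6688 mg/L; combined flow 0.2786 m³/s.
Travel time t = 20·1000 / 0.16 = 125000 s = 34.72 h.
4.8%/h lost → k = −ln(1 − 0.048) = 0.04919 h⁻¹.
Decay over the reach: 0.6688·exp(−kt) = 0.6688·0.1812 = 0.1212 mg/L.
At the second outfall, C = (0.2786·0.1212 + 0.03800·21.70) / (0.2786 + 0.03800) = 2.711 mg/L.

2.71 mg/L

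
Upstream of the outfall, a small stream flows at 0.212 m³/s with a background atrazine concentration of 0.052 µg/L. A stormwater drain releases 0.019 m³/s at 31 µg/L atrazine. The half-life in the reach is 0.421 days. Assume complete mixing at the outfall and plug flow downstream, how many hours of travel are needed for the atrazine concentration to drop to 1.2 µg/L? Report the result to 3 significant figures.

Flow-weighted average: C = (0.2120·0.05200 + 0.01900·31.00) / 0.2310 = 0.6000/0.2310 = 2.598 µg/L.
Half-life 0.421 d → k = ln 2 / 0.421 = 1.646 d⁻¹.
2.598·exp(−k·t) = 1.2 → t = ln(2.598/1.2)/k = 40520 s = 11.26 h.

11.3 h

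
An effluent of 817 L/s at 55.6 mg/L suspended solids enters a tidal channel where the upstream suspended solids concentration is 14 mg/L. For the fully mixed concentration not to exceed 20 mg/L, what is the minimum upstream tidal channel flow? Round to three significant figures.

4850 L/s

Set C_mix = 20: (Q·14.00 + 817.0·55.60) / (Q + 817.0) = 20
→ Q = 817.0·(55.60 − 20)/(20 − 14.00) = 4848 L/s.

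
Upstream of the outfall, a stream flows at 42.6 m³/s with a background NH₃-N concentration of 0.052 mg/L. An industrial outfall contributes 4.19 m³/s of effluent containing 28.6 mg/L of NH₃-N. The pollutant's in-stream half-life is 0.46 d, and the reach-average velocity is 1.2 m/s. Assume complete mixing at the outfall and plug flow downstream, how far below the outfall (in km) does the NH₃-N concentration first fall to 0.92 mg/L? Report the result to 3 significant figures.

71.7 km

Mass balance: C = (42.60·0.05200 + 4.190·28.60) / 46.79 = 122.0/46.79 = 2.608 mg/L.
Half-life 0.46 d → k = ln 2 / 0.46 = 1.507 d⁻¹.
Set 2.608·exp(−k·t) = 0.92 → t = ln(2.608/0.92)/k = 59750 s = 16.60 h.
Distance = v·t = 1.2·59750 = 71710 m = 71.71 km.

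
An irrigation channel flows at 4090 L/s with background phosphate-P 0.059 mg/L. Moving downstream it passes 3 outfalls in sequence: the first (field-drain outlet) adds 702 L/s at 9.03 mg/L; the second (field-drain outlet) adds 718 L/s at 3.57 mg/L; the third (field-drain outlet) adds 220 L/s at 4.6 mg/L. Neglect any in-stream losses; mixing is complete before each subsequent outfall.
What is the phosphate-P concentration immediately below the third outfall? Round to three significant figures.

Below outfall 1: Q → 4792 L/s, C = (4090·0.05900 + 702.0·9.030)/4792 = 1.373 mg/L.
Below outfall 2: Q → 5510 L/s, C = (4792·1.373 + 718.0·3.570)/5510 = 1.659 mg/L.
Below outfall 3: Q → 5730 L/s, C = (5510·1.659 + 220.0·4.600)/5730 = 1.772 mg/L.

1.77 mg/L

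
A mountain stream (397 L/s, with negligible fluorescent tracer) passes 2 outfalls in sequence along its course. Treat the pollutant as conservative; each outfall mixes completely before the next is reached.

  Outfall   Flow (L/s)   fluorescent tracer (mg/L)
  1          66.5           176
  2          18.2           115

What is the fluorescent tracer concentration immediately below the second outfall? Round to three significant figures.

Below outfall 1: Q → 463.5 L/s, C = (397.0·0 + 66.50·176.0)/463.5 = 25.25 mg/L.
Below outfall 2: Q → 481.7 L/s, C = (463.5·25.25 + 18.20·115.0)/481.7 = 28.64 mg/L.

28.6 mg/L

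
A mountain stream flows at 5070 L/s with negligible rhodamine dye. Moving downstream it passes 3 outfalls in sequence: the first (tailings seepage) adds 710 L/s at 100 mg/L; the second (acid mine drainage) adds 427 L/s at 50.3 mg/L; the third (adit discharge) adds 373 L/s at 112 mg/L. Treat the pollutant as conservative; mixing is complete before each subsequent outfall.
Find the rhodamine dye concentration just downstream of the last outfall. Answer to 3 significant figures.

Below outfall 1: Q → 5780 L/s, C = (5070·0 + 710.0·100.0)/5780 = 12.28 mg/L.
Below outfall 2: Q → 6207 L/s, C = (5780·12.28 + 427.0·50.30)/6207 = 14.90 mg/L.
Below outfall 3: Q → 6580 L/s, C = (6207·14.90 + 373.0·112.0)/6580 = 20.40 mg/L.

20.4 mg/L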